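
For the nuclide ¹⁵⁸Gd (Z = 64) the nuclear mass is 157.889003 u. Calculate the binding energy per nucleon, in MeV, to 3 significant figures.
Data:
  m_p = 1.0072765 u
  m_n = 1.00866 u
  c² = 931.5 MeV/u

The nucleus contains 64 protons and 158 − 64 = 94 neutrons.
Mass of separated nucleons = 64(1.0072765) + 94(1.00866) = 64.4656960 + 94.81404 = 159.2797360 u
The mass defect is 159.2797360 − 157.889003 = 1.3907330 u.
Binding energy = Δm·c² = 1.3907330 × 931.5 MeV/u = 1295.47 MeV
BE/A = 1295.47 MeV / 158 = 8.199 MeV/nucleon

8.20 MeV/nucleon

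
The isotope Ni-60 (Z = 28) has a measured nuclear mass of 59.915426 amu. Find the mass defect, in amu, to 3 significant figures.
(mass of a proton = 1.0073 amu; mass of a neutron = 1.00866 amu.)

Z = 28, so N = A − Z = 60 − 28 = 32.
Total constituent mass: 28 × 1.0073 + 32 × 1.00866 = 60.48152 amu
The mass defect is 60.48152 − 59.915426 = 0.566094 amu.

0.566 amu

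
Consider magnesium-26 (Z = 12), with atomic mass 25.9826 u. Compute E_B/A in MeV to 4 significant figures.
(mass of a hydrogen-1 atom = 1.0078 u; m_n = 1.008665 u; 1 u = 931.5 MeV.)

With 12 protons and 14 neutrons (A = 26):
Σm = 12·m(¹H) + 14·m_n = 12.0936 + 14.121310 = 26.214910 u
The mass defect is 26.214910 − 25.9826 = 0.232310 u.
E_B = 0.232310 × 931.5 = 216.397 MeV
Dividing by A = 26 gives 8.323 MeV per nucleon.

8.323 MeV/nucleon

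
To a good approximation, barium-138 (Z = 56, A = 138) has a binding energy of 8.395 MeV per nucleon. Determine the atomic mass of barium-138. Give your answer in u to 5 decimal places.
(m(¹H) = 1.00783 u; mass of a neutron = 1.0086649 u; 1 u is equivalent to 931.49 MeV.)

Total binding energy = 138 × 8.395 = 1158.510 MeV
Mass defect = 1158.510 MeV / (931.49 MeV/u) = 1.2437171 u
Constituent mass = 56(1.00783) + 82(1.0086649) = 139.1490018 u
Atomic mass = 139.1490018 − 1.2437171 = 137.9052847 u ≈ 137.90528 u (to 5 decimal places)

137.90528 u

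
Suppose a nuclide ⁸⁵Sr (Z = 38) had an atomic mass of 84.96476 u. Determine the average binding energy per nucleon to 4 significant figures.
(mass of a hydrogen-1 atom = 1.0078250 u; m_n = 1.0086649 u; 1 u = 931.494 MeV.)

Total constituent mass: 38 × 1.0078250 + 47 × 1.0086649 = 85.7046003 u
Mass defect Δm = 85.7046003 − 84.96476 = 0.7398403 u
E_B = 0.7398403 × 931.494 = 689.157 MeV
Dividing by A = 85 gives 8.108 MeV per nucleon.

8.108 MeV/nucleon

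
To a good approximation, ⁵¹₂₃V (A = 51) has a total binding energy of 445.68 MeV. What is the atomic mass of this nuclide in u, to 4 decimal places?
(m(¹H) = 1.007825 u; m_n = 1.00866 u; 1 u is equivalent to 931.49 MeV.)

Mass defect = 445.68 MeV / (931.49 MeV/u) = 0.478459 u
Constituent mass = 23(1.007825) + 28(1.00866) = 51.422455 u
Atomic mass = 51.422455 − 0.478459 = 50.943996 u ≈ 50.9440 u (to 4 decimal places)

50.9440 u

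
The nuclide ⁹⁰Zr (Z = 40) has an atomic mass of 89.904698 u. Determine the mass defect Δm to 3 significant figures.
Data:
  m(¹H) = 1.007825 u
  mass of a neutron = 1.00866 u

0.841 u

Σm = 40·m(¹H) + 50·m_n = 40.313000 + 50.43300 = 90.746000 u
The mass defect is 90.746000 − 89.904698 = 0.841302 u.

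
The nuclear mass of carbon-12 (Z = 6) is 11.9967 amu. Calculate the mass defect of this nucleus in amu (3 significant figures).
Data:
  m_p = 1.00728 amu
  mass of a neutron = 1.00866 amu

Z = 6, so N = A − Z = 12 − 6 = 6.
Mass of separated nucleons = 6(1.00728) + 6(1.00866) = 6.04368 + 6.05196 = 12.09564 amu
Mass defect Δm = 12.09564 − 11.9967 = 0.09894 amu

0.0989 amu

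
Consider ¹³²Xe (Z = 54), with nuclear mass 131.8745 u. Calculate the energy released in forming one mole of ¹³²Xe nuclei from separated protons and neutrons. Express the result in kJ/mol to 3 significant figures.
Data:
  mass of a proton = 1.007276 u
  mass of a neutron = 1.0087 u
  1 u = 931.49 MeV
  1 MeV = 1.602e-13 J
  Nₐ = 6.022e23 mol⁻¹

1.08e+11 kJ/mol

With 54 protons and 78 neutrons (A = 132):
Mass of separated nucleons = 54(1.007276) + 78(1.0087) = 54.392904 + 78.6786 = 133.071504 u
Mass defect Δm = 133.071504 − 131.8745 = 1.197004 u
Binding energy = Δm·c² = 1.197004 × 931.49 MeV/u = 1115.00 MeV
Per nucleus in joules: 1115.00 MeV × 1.602e-13 J/MeV = 1.7862e-10 J
Per mole: 1.7862e-10 J × 6.022e23 mol⁻¹ = 1.0756e+14 J/mol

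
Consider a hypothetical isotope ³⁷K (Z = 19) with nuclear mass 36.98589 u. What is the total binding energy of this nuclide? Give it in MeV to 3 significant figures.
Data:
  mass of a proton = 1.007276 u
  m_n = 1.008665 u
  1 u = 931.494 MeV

Σm = 19·m_p + 18·m_n = 19.138244 + 18.155970 = 37.294214 u
Δm = 37.294214 − 36.98589 = 0.308324 u
Binding energy = Δm·c² = 0.308324 × 931.494 MeV/u = 287.202 MeV

287 MeV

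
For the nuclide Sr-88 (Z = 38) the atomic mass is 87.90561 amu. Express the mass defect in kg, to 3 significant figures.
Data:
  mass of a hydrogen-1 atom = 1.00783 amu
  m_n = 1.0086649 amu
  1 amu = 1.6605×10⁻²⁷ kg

1.37e-27 kg

Σm = 38·m(¹H) + 50·m_n = 38.29754 + 50.4332450 = 88.7307850 amu
The mass defect is 88.7307850 − 87.90561 = 0.8251750 amu.
In SI units: 0.8251750 amu × 1.6605×10⁻²⁷ kg/amu = 1.3702e-27 kg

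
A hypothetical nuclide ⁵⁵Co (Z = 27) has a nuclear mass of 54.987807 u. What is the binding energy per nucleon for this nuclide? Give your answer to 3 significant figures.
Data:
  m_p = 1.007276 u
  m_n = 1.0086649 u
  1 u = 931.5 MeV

Z = 27, so N = A − Z = 55 − 27 = 28.
Total constituent mass: 27 × 1.007276 + 28 × 1.0086649 = 55.4390692 u
Mass defect Δm = 55.4390692 − 54.987807 = 0.4512622 u
Binding energy = Δm·c² = 0.4512622 × 931.5 MeV/u = 420.351 MeV
BE/A = 420.351 MeV / 55 = 7.643 MeV/nucleon

7.64 MeV/nucleon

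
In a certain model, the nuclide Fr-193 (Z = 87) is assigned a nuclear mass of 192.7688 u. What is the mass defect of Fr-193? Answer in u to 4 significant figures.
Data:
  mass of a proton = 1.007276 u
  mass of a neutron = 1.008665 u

1.783 u

Z = 87, so N = A − Z = 193 − 87 = 106.
Total constituent mass: 87 × 1.007276 + 106 × 1.008665 = 194.551502 u
Δm = 194.551502 − 192.7688 = 1.782702 u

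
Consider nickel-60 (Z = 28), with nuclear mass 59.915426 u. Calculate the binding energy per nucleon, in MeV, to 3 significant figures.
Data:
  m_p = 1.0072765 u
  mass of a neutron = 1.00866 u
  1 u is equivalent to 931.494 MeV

Σm = 28·m_p + 32·m_n = 28.2037420 + 32.27712 = 60.4808620 u
The mass defect is 60.4808620 − 59.915426 = 0.5654360 u.
E_B = 0.5654360 × 931.494 = 526.700 MeV
Dividing by A = 60 gives 8.778 MeV per nucleon.

8.78 MeV/nucleon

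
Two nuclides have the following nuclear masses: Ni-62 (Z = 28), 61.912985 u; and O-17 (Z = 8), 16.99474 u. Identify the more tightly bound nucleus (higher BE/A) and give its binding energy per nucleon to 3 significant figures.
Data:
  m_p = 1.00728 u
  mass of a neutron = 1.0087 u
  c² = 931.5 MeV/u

Ni-62: Σm = 28(1.00728) + 34(1.0087) = 62.49964 u; Δm = 0.586655 u; E_B = 546.47 MeV; E_B/A = 8.814 MeV
O-17: Σm = 8(1.00728) + 9(1.0087) = 17.13654 u; Δm = 0.14180 u; E_B = 132.09 MeV; E_B/A = 7.770 MeV
Ni-62 has the higher binding energy per nucleon, so it is the more tightly bound nucleus.

Ni-62; 8.81 MeV/nucleon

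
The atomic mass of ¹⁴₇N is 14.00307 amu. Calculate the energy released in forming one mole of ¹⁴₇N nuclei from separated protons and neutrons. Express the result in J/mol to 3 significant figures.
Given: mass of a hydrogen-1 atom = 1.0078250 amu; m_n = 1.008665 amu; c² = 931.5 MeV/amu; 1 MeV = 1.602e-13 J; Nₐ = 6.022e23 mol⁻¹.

Z = 7, so N = A − Z = 14 − 7 = 7.
Σm = 7·m(¹H) + 7·m_n = 7.0547750 + 7.060655 = 14.1154300 amu
Δm = 14.1154300 − 14.00307 = 0.1123600 amu
E_B = 0.1123600 × 931.5 = 104.663 MeV
Per nucleus in joules: 104.663 MeV × 1.602e-13 J/MeV = 1.6767e-11 J
Per mole: 1.6767e-11 J × 6.022e23 mol⁻¹ = 1.0097e+13 J/mol

1.01e+13 J/mol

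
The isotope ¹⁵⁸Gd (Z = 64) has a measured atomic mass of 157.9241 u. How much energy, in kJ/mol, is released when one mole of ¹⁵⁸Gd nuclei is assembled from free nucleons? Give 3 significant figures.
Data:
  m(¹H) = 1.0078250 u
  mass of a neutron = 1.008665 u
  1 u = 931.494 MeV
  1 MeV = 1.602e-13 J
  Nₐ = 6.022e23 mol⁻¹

1.25e+11 kJ/mol

The nucleus contains 64 protons and 158 − 64 = 94 neutrons.
Σm = 64·m(¹H) + 94·m_n = 64.5008000 + 94.814510 = 159.3153100 u
Mass defect Δm = 159.3153100 − 157.9241 = 1.3912100 u
Converting to energy: 1.3912100 u × 931.494 MeV/u = 1295.90 MeV
Per nucleus in joules: 1295.90 MeV × 1.602e-13 J/MeV = 2.0760e-10 J
Per mole: 2.0760e-10 J × 6.022e23 mol⁻¹ = 1.2502e+14 J/mol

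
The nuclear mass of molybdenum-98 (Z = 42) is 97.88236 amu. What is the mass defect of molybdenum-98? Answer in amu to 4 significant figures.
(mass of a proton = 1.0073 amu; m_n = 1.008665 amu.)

0.9095 amu

The nucleus contains 42 protons and 98 − 42 = 56 neutrons.
Total constituent mass: 42 × 1.0073 + 56 × 1.008665 = 98.791840 amu
The mass defect is 98.791840 − 97.88236 = 0.909480 amu.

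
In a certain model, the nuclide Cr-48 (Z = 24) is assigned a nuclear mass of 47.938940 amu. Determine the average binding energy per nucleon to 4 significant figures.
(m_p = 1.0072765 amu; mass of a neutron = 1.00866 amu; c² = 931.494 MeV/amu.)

8.607 MeV/nucleon

With 24 protons and 24 neutrons (A = 48):
Σm = 24·m_p + 24·m_n = 24.1746360 + 24.20784 = 48.3824760 amu
Mass defect Δm = 48.3824760 − 47.938940 = 0.4435360 amu
Converting to energy: 0.4435360 amu × 931.494 MeV/amu = 413.151 MeV
Per nucleon: 413.151 / 48 = 8.607 MeV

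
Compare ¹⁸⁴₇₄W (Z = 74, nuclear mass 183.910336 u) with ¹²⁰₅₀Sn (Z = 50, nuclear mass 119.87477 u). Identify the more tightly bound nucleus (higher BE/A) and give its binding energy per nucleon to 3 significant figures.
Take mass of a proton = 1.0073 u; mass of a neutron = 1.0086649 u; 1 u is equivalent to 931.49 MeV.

¹²⁰₅₀Sn; 8.51 MeV/nucleon

¹⁸⁴₇₄W: Σm = 74(1.0073) + 110(1.0086649) = 185.4933390 u; Δm = 1.5830030 u; E_B = 1474.6 MeV; E_B/A = 8.014 MeV
¹²⁰₅₀Sn: Σm = 50(1.0073) + 70(1.0086649) = 120.9715430 u; Δm = 1.0967730 u; E_B = 1021.63 MeV; E_B/A = 8.514 MeV
¹²⁰₅₀Sn has the higher binding energy per nucleon, so it is the more tightly bound nucleus.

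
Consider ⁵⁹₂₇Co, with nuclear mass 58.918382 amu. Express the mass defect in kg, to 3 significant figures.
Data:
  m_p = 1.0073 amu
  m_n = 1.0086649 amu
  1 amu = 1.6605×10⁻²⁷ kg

Σm = 27·m_p + 32·m_n = 27.1971 + 32.2772768 = 59.4743768 amu
Δm = 59.4743768 − 58.918382 = 0.5559948 amu
In SI units: 0.5559948 amu × 1.6605×10⁻²⁷ kg/amu = 9.2323e-28 kg

9.23e-28 kg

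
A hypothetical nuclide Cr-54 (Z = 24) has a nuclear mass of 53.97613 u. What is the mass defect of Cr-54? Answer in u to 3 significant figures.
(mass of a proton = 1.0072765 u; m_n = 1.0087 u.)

Σm = 24·m_p + 30·m_n = 24.1746360 + 30.2610 = 54.4356360 u
Δm = 54.4356360 − 53.97613 = 0.4595060 u

0.460 u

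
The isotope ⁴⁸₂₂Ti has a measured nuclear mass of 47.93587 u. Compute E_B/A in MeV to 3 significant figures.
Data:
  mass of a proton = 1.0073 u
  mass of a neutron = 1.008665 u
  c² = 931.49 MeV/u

Total constituent mass: 22 × 1.0073 + 26 × 1.008665 = 48.385890 u
The mass defect is 48.385890 − 47.93587 = 0.450020 u.
Binding energy = Δm·c² = 0.450020 × 931.49 MeV/u = 419.189 MeV
BE/A = 419.189 MeV / 48 = 8.733 MeV/nucleon

8.73 MeV/nucleon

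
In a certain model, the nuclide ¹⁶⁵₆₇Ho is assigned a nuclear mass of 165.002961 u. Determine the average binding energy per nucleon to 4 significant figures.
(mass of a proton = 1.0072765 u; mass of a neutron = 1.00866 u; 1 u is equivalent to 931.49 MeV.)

7.527 MeV/nucleon

The nucleus contains 67 protons and 165 − 67 = 98 neutrons.
Σm = 67·m_p + 98·m_n = 67.4875255 + 98.84868 = 166.3362055 u
Δm = 166.3362055 − 165.002961 = 1.3332445 u
Binding energy = Δm·c² = 1.3332445 × 931.49 MeV/u = 1241.90 MeV
Dividing by A = 165 gives 7.527 MeV per nucleon.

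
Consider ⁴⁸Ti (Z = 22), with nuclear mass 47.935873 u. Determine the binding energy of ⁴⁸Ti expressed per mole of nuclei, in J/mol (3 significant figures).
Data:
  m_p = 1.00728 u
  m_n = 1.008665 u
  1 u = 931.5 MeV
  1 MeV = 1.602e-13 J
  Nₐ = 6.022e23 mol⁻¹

4.04e+13 J/mol

Σm = 22·m_p + 26·m_n = 22.16016 + 26.225290 = 48.385450 u
The mass defect is 48.385450 − 47.935873 = 0.449577 u.
Binding energy = Δm·c² = 0.449577 × 931.5 MeV/u = 418.781 MeV
Per nucleus in joules: 418.781 MeV × 1.602e-13 J/MeV = 6.7089e-11 J
Per mole: 6.7089e-11 J × 6.022e23 mol⁻¹ = 4.0401e+13 J/mol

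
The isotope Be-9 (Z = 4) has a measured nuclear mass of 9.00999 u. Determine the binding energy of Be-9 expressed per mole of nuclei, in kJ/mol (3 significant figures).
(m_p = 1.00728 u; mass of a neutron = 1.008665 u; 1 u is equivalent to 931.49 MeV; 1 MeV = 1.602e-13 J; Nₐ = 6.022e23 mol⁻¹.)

The nucleus contains 4 protons and 9 − 4 = 5 neutrons.
Mass of separated nucleons = 4(1.00728) + 5(1.008665) = 4.02912 + 5.043325 = 9.072445 u
The mass defect is 9.072445 − 9.00999 = 0.062455 u.
E_B = 0.062455 × 931.49 = 58.1762 MeV
Per nucleus in joules: 58.1762 MeV × 1.602e-13 J/MeV = 9.3198e-12 J
Per mole: 9.3198e-12 J × 6.022e23 mol⁻¹ = 5.6124e+12 J/mol

5.61e+09 kJ/mol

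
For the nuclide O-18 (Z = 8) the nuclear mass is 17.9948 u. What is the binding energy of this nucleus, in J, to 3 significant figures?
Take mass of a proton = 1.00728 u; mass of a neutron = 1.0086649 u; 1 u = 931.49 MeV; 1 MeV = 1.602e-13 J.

With 8 protons and 10 neutrons (A = 18):
Σm = 8·m_p + 10·m_n = 8.05824 + 10.0866490 = 18.1448890 u
Δm = 18.1448890 − 17.9948 = 0.1500890 u
Binding energy = Δm·c² = 0.1500890 × 931.49 MeV/u = 139.806 MeV
In joules: 139.806 MeV × 1.602e-13 J/MeV = 2.2397e-11 J

2.24e-11 J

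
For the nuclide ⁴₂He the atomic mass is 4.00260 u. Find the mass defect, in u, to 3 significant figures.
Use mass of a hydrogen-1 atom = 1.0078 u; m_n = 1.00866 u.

0.0303 u

Σm = 2·m(¹H) + 2·m_n = 2.0156 + 2.01732 = 4.03292 u
Δm = 4.03292 − 4.00260 = 0.03032 u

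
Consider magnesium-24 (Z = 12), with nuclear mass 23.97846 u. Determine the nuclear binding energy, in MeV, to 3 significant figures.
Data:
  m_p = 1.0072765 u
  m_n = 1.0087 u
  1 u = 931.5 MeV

199 MeV

The nucleus contains 12 protons and 24 − 12 = 12 neutrons.
Σm = 12·m_p + 12·m_n = 12.0873180 + 12.1044 = 24.1917180 u
Δm = 24.1917180 − 23.97846 = 0.2132580 u
Binding energy = Δm·c² = 0.2132580 × 931.5 MeV/u = 198.650 MeV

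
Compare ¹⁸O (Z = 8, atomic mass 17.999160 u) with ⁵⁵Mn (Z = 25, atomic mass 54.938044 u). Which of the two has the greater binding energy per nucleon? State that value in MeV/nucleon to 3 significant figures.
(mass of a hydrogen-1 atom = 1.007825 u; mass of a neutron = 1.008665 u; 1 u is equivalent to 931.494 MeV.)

⁵⁵Mn; 8.77 MeV/nucleon

¹⁸O: Σm = 8(1.007825) + 10(1.008665) = 18.149250 u; Δm = 0.150090 u; E_B = 139.81 MeV; E_B/A = 7.767 MeV
⁵⁵Mn: Σm = 25(1.007825) + 30(1.008665) = 55.455575 u; Δm = 0.517531 u; E_B = 482.08 MeV; E_B/A = 8.765 MeV
⁵⁵Mn has the higher binding energy per nucleon, so it is the more tightly bound nucleus.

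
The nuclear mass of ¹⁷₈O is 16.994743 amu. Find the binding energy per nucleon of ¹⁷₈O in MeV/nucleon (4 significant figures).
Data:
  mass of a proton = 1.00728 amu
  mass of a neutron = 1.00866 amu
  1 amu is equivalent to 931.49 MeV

The nucleus contains 8 protons and 17 − 8 = 9 neutrons.
Total constituent mass: 8 × 1.00728 + 9 × 1.00866 = 17.13618 amu
The mass defect is 17.13618 − 16.994743 = 0.141437 amu.
Converting to energy: 0.141437 amu × 931.49 MeV/amu = 131.747 MeV
BE/A = 131.747 MeV / 17 = 7.750 MeV/nucleon

7.750 MeV/nucleon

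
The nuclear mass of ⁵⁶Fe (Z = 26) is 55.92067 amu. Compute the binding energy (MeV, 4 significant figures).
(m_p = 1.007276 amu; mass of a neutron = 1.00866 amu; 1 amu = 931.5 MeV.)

492.1 MeV

Mass of separated nucleons = 26(1.007276) + 30(1.00866) = 26.189176 + 30.25980 = 56.448976 amu
Δm = 56.448976 − 55.92067 = 0.528306 amu
E_B = 0.528306 × 931.5 = 492.117 MeV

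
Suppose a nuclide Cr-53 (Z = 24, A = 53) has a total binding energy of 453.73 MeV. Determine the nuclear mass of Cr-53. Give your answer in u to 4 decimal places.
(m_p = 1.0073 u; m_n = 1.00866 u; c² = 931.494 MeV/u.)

Mass defect = 453.73 MeV / (931.494 MeV/u) = 0.487099 u
Constituent mass = 24(1.0073) + 29(1.00866) = 53.42634 u
Nuclear mass = 53.42634 − 0.487099 = 52.939241 u ≈ 52.9392 u (to 4 decimal places)

52.9392 u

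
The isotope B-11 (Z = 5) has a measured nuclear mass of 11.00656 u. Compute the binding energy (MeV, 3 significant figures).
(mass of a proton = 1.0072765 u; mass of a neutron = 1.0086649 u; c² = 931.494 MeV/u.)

Mass of separated nucleons = 5(1.0072765) + 6(1.0086649) = 5.0363825 + 6.0519894 = 11.0883719 u
Mass defect Δm = 11.0883719 − 11.00656 = 0.0818119 u
Converting to energy: 0.0818119 u × 931.494 MeV/u = 76.2073 MeV

76.2 MeV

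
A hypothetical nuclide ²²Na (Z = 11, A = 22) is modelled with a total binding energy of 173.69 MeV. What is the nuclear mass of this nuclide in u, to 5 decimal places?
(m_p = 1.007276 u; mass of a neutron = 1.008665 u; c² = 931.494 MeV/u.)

Mass defect = 173.69 MeV / (931.494 MeV/u) = 0.1864639 u
Constituent mass = 11(1.007276) + 11(1.008665) = 22.175351 u
Nuclear mass = 22.175351 − 0.1864639 = 21.9888871 u ≈ 21.98889 u (to 5 decimal places)

21.98889 u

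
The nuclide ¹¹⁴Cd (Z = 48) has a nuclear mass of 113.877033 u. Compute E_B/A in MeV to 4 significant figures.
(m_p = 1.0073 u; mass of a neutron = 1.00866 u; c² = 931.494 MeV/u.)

8.538 MeV/nucleon

Σm = 48·m_p + 66·m_n = 48.3504 + 66.57156 = 114.92196 u
Δm = 114.92196 − 113.877033 = 1.044927 u
Converting to energy: 1.044927 u × 931.494 MeV/u = 973.343 MeV
BE/A = 973.343 MeV / 114 = 8.538 MeV/nucleon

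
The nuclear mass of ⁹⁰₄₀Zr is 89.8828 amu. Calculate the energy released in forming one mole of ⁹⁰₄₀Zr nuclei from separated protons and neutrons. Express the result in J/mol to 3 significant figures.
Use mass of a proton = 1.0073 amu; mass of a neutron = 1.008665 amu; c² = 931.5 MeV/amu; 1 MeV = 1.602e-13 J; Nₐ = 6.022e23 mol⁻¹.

7.57e+13 J/mol

Mass of separated nucleons = 40(1.0073) + 50(1.008665) = 40.2920 + 50.433250 = 90.725250 amu
The mass defect is 90.725250 − 89.8828 = 0.842450 amu.
Converting to energy: 0.842450 amu × 931.5 MeV/amu = 784.742 MeV
Per nucleus in joules: 784.742 MeV × 1.602e-13 J/MeV = 1.2572e-10 J
Per mole: 1.2572e-10 J × 6.022e23 mol⁻¹ = 7.5709e+13 J/mol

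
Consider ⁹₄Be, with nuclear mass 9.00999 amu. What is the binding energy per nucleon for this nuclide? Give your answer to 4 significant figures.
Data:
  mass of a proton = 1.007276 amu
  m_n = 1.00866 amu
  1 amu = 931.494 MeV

Total constituent mass: 4 × 1.007276 + 5 × 1.00866 = 9.072404 amu
Mass defect Δm = 9.072404 − 9.00999 = 0.062414 amu
Converting to energy: 0.062414 amu × 931.494 MeV/amu = 58.1383 MeV
Dividing by A = 9 gives 6.460 MeV per nucleon.

6.460 MeV/nucleon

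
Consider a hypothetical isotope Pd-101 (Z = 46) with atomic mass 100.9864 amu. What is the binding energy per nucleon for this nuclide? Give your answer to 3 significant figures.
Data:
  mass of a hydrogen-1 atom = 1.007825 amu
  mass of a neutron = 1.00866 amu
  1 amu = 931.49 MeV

Z = 46, so N = A − Z = 101 − 46 = 55.
Total constituent mass: 46 × 1.007825 + 55 × 1.00866 = 101.836250 amu
The mass defect is 101.836250 − 100.9864 = 0.849850 amu.
E_B = 0.849850 × 931.49 = 791.627 MeV
Per nucleon: 791.627 / 101 = 7.838 MeV

7.84 MeV/nucleon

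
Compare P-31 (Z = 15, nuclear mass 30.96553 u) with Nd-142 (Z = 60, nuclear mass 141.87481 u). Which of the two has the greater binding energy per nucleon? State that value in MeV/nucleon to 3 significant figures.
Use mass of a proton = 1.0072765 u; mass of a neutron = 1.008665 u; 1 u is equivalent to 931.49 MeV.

P-31; 8.48 MeV/nucleon

P-31: Σm = 15(1.0072765) + 16(1.008665) = 31.2477875 u; Δm = 0.2822575 u; E_B = 262.92 MeV; E_B/A = 8.481 MeV
Nd-142: Σm = 60(1.0072765) + 82(1.008665) = 143.1471200 u; Δm = 1.2723100 u; E_B = 1185.1 MeV; E_B/A = 8.346 MeV
P-31 has the higher binding energy per nucleon, so it is the more tightly bound nucleus.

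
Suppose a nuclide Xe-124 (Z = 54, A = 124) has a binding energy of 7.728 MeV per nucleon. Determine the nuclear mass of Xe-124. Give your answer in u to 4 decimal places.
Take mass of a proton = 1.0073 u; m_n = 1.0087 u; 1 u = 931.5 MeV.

123.9745 u

Total binding energy = 124 × 7.728 = 958.272 MeV
Mass defect = 958.272 MeV / (931.5 MeV/u) = 1.028741 u
Constituent mass = 54(1.0073) + 70(1.0087) = 125.0032 u
Nuclear mass = 125.0032 − 1.028741 = 123.974459 u ≈ 123.9745 u (to 4 decimal places)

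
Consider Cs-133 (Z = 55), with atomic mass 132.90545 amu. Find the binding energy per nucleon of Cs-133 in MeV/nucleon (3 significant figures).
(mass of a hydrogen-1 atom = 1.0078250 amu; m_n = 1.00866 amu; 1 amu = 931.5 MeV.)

8.41 MeV/nucleon

The nucleus contains 55 protons and 133 − 55 = 78 neutrons.
Mass of separated nucleons = 55(1.0078250) + 78(1.00866) = 55.4303750 + 78.67548 = 134.1058550 amu
Mass defect Δm = 134.1058550 − 132.90545 = 1.2004050 amu
Converting to energy: 1.2004050 amu × 931.5 MeV/amu = 1118.18 MeV
BE/A = 1118.18 MeV / 133 = 8.407 MeV/nucleon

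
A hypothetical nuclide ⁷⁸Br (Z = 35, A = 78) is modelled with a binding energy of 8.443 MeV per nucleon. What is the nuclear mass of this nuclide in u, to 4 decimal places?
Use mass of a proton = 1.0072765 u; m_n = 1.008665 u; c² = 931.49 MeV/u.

77.9203 u

Total binding energy = 78 × 8.443 = 658.554 MeV
Mass defect = 658.554 MeV / (931.49 MeV/u) = 0.706990 u
Constituent mass = 35(1.0072765) + 43(1.008665) = 78.6272725 u
Nuclear mass = 78.6272725 − 0.706990 = 77.9202825 u ≈ 77.9203 u (to 4 decimal places)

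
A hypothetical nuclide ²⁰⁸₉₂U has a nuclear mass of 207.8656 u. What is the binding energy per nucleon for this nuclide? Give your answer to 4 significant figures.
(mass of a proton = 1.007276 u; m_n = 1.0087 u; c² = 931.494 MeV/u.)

8.119 MeV/nucleon

Σm = 92·m_p + 116·m_n = 92.669392 + 117.0092 = 209.678592 u
The mass defect is 209.678592 − 207.8656 = 1.812992 u.
Converting to energy: 1.812992 u × 931.494 MeV/u = 1688.79 MeV
Per nucleon: 1688.79 / 208 = 8.119 MeV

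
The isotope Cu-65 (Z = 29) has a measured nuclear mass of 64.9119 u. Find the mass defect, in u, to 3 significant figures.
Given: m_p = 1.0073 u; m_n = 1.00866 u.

The nucleus contains 29 protons and 65 − 29 = 36 neutrons.
Mass of separated nucleons = 29(1.0073) + 36(1.00866) = 29.2117 + 36.31176 = 65.52346 u
Δm = 65.52346 − 64.9119 = 0.61156 u

0.612 u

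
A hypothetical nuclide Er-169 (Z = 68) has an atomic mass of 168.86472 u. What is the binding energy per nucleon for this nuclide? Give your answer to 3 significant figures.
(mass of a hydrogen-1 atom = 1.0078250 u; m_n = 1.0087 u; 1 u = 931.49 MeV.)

With 68 protons and 101 neutrons (A = 169):
Σm = 68·m(¹H) + 101·m_n = 68.5321000 + 101.8787 = 170.4108000 u
The mass defect is 170.4108000 − 168.86472 = 1.5460800 u.
Binding energy = Δm·c² = 1.5460800 × 931.49 MeV/u = 1440.16 MeV
BE/A = 1440.16 MeV / 169 = 8.522 MeV/nucleon

8.52 MeV/nucleon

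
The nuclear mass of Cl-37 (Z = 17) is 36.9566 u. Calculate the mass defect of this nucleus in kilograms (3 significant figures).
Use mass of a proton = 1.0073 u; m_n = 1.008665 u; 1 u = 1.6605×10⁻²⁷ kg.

With 17 protons and 20 neutrons (A = 37):
Σm = 17·m_p + 20·m_n = 17.1241 + 20.173300 = 37.297400 u
Mass defect Δm = 37.297400 − 36.9566 = 0.340800 u
In SI units: 0.340800 u × 1.6605×10⁻²⁷ kg/u = 5.6590e-28 kg

5.66e-28 kg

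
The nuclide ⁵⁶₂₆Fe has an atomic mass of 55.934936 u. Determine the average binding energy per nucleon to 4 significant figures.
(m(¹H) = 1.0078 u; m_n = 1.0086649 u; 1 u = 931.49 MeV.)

Total constituent mass: 26 × 1.0078 + 30 × 1.0086649 = 56.4627470 u
The mass defect is 56.4627470 − 55.934936 = 0.5278110 u.
E_B = 0.5278110 × 931.49 = 491.651 MeV
BE/A = 491.651 MeV / 56 = 8.779 MeV/nucleon

8.779 MeV/nucleon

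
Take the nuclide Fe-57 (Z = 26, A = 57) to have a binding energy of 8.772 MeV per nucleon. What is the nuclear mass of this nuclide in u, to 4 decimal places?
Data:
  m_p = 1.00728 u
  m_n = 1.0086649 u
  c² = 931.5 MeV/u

56.9211 u

Total binding energy = 57 × 8.772 = 500.004 MeV
Mass defect = 500.004 MeV / (931.5 MeV/u) = 0.536773 u
Constituent mass = 26(1.00728) + 31(1.0086649) = 57.4578919 u
Nuclear mass = 57.4578919 − 0.536773 = 56.9211189 u ≈ 56.9211 u (to 4 decimal places)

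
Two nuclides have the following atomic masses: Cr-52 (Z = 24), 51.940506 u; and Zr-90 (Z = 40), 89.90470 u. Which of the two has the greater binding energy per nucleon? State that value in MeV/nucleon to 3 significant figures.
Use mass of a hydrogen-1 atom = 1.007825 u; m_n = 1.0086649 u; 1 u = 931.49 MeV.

Cr-52: Σm = 24(1.007825) + 28(1.0086649) = 52.4304172 u; Δm = 0.4899112 u; E_B = 456.35 MeV; E_B/A = 8.776 MeV
Zr-90: Σm = 40(1.007825) + 50(1.0086649) = 90.7462450 u; Δm = 0.8415450 u; E_B = 783.89 MeV; E_B/A = 8.710 MeV
Cr-52 has the higher binding energy per nucleon, so it is the more tightly bound nucleus.

Cr-52; 8.78 MeV/nucleon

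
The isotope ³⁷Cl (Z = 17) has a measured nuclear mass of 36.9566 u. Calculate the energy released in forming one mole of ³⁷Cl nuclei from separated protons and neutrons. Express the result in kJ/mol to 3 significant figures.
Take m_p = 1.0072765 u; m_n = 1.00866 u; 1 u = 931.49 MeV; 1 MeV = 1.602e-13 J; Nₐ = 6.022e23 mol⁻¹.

3.06e+10 kJ/mol

Mass of separated nucleons = 17(1.0072765) + 20(1.00866) = 17.1237005 + 20.17320 = 37.2969005 u
Δm = 37.2969005 − 36.9566 = 0.3403005 u
Binding energy = Δm·c² = 0.3403005 × 931.49 MeV/u = 316.987 MeV
Per nucleus in joules: 316.987 MeV × 1.602e-13 J/MeV = 5.0781e-11 J
Per mole: 5.0781e-11 J × 6.022e23 mol⁻¹ = 3.0580e+13 J/mol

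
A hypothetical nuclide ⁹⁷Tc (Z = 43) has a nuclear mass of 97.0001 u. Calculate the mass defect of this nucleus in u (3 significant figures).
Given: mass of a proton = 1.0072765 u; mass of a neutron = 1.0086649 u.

0.781 u

The nucleus contains 43 protons and 97 − 43 = 54 neutrons.
Total constituent mass: 43 × 1.0072765 + 54 × 1.0086649 = 97.7807941 u
The mass defect is 97.7807941 − 97.0001 = 0.7806941 u.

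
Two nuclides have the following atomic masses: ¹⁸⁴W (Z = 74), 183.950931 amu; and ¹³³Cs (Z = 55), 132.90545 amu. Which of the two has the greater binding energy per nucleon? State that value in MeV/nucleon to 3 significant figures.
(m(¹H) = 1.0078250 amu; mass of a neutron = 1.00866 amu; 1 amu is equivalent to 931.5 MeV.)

¹⁸⁴W: Σm = 74(1.0078250) + 110(1.00866) = 185.5316500 amu; Δm = 1.5807190 amu; E_B = 1472.4 MeV; E_B/A = 8.002 MeV
¹³³Cs: Σm = 55(1.0078250) + 78(1.00866) = 134.1058550 amu; Δm = 1.2004050 amu; E_B = 1118.18 MeV; E_B/A = 8.407 MeV
¹³³Cs has the higher binding energy per nucleon, so it is the more tightly bound nucleus.

¹³³Cs; 8.41 MeV/nucleon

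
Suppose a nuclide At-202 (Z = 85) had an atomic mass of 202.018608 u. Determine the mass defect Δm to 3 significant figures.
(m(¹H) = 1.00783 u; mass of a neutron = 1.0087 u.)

1.66 u

Mass of separated nucleons = 85(1.00783) + 117(1.0087) = 85.66555 + 118.0179 = 203.68345 u
Mass defect Δm = 203.68345 − 202.018608 = 1.664842 u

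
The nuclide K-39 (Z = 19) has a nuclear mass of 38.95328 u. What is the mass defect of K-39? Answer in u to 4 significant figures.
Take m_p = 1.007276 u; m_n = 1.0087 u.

Z = 19, so N = A − Z = 39 − 19 = 20.
Mass of separated nucleons = 19(1.007276) + 20(1.0087) = 19.138244 + 20.1740 = 39.312244 u
Δm = 39.312244 − 38.95328 = 0.358964 u

0.3590 u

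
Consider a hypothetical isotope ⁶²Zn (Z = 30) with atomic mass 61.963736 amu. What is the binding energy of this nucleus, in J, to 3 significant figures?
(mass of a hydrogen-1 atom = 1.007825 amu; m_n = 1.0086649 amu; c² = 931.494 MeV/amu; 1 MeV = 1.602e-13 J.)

Z = 30, so N = A − Z = 62 − 30 = 32.
Total constituent mass: 30 × 1.007825 + 32 × 1.0086649 = 62.5120268 amu
Δm = 62.5120268 − 61.963736 = 0.5482908 amu
Binding energy = Δm·c² = 0.5482908 × 931.494 MeV/amu = 510.730 MeV
In joules: 510.730 MeV × 1.602e-13 J/MeV = 8.1819e-11 J

8.18e-11 J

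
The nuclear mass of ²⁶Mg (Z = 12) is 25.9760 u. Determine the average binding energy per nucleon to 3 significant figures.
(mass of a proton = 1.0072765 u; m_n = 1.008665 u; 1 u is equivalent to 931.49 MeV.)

8.33 MeV/nucleon

With 12 protons and 14 neutrons (A = 26):
Total constituent mass: 12 × 1.0072765 + 14 × 1.008665 = 26.2086280 u
The mass defect is 26.2086280 − 25.9760 = 0.2326280 u.
E_B = 0.2326280 × 931.49 = 216.691 MeV
BE/A = 216.691 MeV / 26 = 8.334 MeV/nucleon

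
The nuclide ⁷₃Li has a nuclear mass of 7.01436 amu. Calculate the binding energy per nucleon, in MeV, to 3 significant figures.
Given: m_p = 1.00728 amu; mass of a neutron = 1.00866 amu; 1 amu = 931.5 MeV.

Total constituent mass: 3 × 1.00728 + 4 × 1.00866 = 7.05648 amu
Δm = 7.05648 − 7.01436 = 0.04212 amu
Binding energy = Δm·c² = 0.04212 × 931.5 MeV/amu = 39.2348 MeV
BE/A = 39.2348 MeV / 7 = 5.60497 MeV/nucleon

5.60 MeV/nucleon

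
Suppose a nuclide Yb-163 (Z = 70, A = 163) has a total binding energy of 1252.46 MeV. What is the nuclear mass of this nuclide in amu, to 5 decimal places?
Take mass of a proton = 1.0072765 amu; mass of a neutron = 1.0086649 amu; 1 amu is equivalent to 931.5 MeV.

Mass defect = 1252.46 MeV / (931.5 MeV/amu) = 1.3445625 amu
Constituent mass = 70(1.0072765) + 93(1.0086649) = 164.3151907 amu
Nuclear mass = 164.3151907 − 1.3445625 = 162.9706282 amu ≈ 162.97063 amu (to 5 decimal places)

162.97063 amu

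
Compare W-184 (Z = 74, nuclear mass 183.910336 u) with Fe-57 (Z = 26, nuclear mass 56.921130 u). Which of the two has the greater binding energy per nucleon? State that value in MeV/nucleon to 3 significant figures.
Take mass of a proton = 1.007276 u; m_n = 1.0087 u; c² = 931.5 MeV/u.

Fe-57; 8.79 MeV/nucleon

W-184: Σm = 74(1.007276) + 110(1.0087) = 185.495424 u; Δm = 1.585088 u; E_B = 1476.5 MeV; E_B/A = 8.0245 MeV
Fe-57: Σm = 26(1.007276) + 31(1.0087) = 57.458876 u; Δm = 0.537746 u; E_B = 500.91 MeV; E_B/A = 8.788 MeV
Fe-57 has the higher binding energy per nucleon, so it is the more tightly bound nucleus.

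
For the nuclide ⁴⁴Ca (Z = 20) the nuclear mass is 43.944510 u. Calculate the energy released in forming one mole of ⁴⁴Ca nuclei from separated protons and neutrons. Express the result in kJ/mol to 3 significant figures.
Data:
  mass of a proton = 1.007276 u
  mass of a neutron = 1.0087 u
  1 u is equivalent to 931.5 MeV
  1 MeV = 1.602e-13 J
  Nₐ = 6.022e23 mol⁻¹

3.68e+10 kJ/mol

Mass of separated nucleons = 20(1.007276) + 24(1.0087) = 20.145520 + 24.2088 = 44.354320 u
Δm = 44.354320 − 43.944510 = 0.409810 u
E_B = 0.409810 × 931.5 = 381.738 MeV
Per nucleus in joules: 381.738 MeV × 1.602e-13 J/MeV = 6.1154e-11 J
Per mole: 6.1154e-11 J × 6.022e23 mol⁻¹ = 3.6827e+13 J/mol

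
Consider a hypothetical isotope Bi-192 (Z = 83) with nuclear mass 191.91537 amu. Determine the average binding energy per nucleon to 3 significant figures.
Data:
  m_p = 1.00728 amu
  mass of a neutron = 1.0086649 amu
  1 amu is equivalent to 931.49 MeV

7.92 MeV/nucleon

Z = 83, so N = A − Z = 192 − 83 = 109.
Σm = 83·m_p + 109·m_n = 83.60424 + 109.9444741 = 193.5487141 amu
The mass defect is 193.5487141 − 191.91537 = 1.6333441 amu.
Binding energy = Δm·c² = 1.6333441 × 931.49 MeV/amu = 1521.44 MeV
Per nucleon: 1521.44 / 192 = 7.924 MeV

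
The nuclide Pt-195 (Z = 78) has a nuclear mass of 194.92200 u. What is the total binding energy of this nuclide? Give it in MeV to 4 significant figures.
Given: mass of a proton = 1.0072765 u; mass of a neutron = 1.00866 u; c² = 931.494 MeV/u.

1545 MeV

The nucleus contains 78 protons and 195 − 78 = 117 neutrons.
Σm = 78·m_p + 117·m_n = 78.5675670 + 118.01322 = 196.5807870 u
Mass defect Δm = 196.5807870 − 194.92200 = 1.6587870 u
Binding energy = Δm·c² = 1.6587870 × 931.494 MeV/u = 1545.15 MeV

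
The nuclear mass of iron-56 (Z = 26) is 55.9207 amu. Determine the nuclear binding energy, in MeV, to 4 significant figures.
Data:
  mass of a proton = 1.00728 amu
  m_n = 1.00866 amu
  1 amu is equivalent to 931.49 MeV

492.2 MeV

The nucleus contains 26 protons and 56 − 26 = 30 neutrons.
Mass of separated nucleons = 26(1.00728) + 30(1.00866) = 26.18928 + 30.25980 = 56.44908 amu
Δm = 56.44908 − 55.9207 = 0.52838 amu
E_B = 0.52838 × 931.49 = 492.181 MeV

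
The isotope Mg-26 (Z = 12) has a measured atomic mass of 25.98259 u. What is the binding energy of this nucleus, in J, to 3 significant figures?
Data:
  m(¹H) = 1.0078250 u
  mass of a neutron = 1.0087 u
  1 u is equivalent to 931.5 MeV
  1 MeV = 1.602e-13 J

3.48e-11 J

Σm = 12·m(¹H) + 14·m_n = 12.0939000 + 14.1218 = 26.2157000 u
Mass defect Δm = 26.2157000 − 25.98259 = 0.2331100 u
Converting to energy: 0.2331100 u × 931.5 MeV/u = 217.142 MeV
In joules: 217.142 MeV × 1.602e-13 J/MeV = 3.4786e-11 J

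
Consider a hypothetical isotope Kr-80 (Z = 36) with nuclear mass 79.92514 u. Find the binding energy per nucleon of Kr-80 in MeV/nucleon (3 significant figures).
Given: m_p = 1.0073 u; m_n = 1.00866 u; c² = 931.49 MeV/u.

Z = 36, so N = A − Z = 80 − 36 = 44.
Σm = 36·m_p + 44·m_n = 36.2628 + 44.38104 = 80.64384 u
Δm = 80.64384 − 79.92514 = 0.71870 u
Converting to energy: 0.71870 u × 931.49 MeV/u = 669.462 MeV
Per nucleon: 669.462 / 80 = 8.368 MeV

8.37 MeV/nucleon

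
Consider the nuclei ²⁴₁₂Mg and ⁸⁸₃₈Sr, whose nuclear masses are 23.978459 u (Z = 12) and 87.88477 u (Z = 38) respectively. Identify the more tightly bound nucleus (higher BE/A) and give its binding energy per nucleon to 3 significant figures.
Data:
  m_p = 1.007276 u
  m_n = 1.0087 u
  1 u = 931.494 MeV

²⁴₁₂Mg: Σm = 12(1.007276) + 12(1.0087) = 24.191712 u; Δm = 0.213253 u; E_B = 198.64 MeV; E_B/A = 8.277 MeV
⁸⁸₃₈Sr: Σm = 38(1.007276) + 50(1.0087) = 88.711488 u; Δm = 0.826718 u; E_B = 770.08 MeV; E_B/A = 8.751 MeV
⁸⁸₃₈Sr has the higher binding energy per nucleon, so it is the more tightly bound nucleus.

⁸⁸₃₈Sr; 8.75 MeV/nucleon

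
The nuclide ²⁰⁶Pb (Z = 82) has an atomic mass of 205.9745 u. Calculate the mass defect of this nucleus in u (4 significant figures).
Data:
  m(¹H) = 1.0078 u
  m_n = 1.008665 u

1.740 u

The nucleus contains 82 protons and 206 − 82 = 124 neutrons.
Mass of separated nucleons = 82(1.0078) + 124(1.008665) = 82.6396 + 125.074460 = 207.714060 u
The mass defect is 207.714060 − 205.9745 = 1.739560 u.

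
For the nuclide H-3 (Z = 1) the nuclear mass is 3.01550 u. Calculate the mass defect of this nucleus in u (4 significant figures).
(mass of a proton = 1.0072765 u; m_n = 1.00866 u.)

0.009097 u

The nucleus contains 1 protons and 3 − 1 = 2 neutrons.
Σm = 1·m_p + 2·m_n = 1.0072765 + 2.01732 = 3.0245965 u
Mass defect Δm = 3.0245965 − 3.01550 = 0.0090965 u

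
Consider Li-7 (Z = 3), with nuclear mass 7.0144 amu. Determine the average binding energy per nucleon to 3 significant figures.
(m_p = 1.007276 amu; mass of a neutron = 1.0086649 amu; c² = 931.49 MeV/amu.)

With 3 protons and 4 neutrons (A = 7):
Total constituent mass: 3 × 1.007276 + 4 × 1.0086649 = 7.0564876 amu
Δm = 7.0564876 − 7.0144 = 0.0420876 amu
Converting to energy: 0.0420876 amu × 931.49 MeV/amu = 39.2042 MeV
Dividing by A = 7 gives 5.601 MeV per nucleon.

5.60 MeV/nucleon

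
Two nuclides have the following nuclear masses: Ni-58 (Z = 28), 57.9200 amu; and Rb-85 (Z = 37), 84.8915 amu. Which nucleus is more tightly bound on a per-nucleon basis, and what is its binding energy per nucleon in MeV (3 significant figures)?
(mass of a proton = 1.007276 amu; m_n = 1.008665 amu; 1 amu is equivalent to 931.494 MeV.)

Ni-58; 8.73 MeV/nucleon

Ni-58: Σm = 28(1.007276) + 30(1.008665) = 58.463678 amu; Δm = 0.543678 amu; E_B = 506.43 MeV; E_B/A = 8.732 MeV
Rb-85: Σm = 37(1.007276) + 48(1.008665) = 85.685132 amu; Δm = 0.793632 amu; E_B = 739.26 MeV; E_B/A = 8.697 MeV
Ni-58 has the higher binding energy per nucleon, so it is the more tightly bound nucleus.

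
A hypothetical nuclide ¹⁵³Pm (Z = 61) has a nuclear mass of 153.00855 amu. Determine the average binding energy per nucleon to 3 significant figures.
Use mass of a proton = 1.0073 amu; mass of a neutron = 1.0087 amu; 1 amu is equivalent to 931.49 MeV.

7.53 MeV/nucleon

With 61 protons and 92 neutrons (A = 153):
Σm = 61·m_p + 92·m_n = 61.4453 + 92.8004 = 154.2457 amu
Mass defect Δm = 154.2457 − 153.00855 = 1.23715 amu
E_B = 1.23715 × 931.49 = 1152.39 MeV
Per nucleon: 1152.39 / 153 = 7.532 MeV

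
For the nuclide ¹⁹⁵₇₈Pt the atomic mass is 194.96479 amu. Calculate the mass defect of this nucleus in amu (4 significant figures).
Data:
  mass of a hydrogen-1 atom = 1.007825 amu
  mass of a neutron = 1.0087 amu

The nucleus contains 78 protons and 195 − 78 = 117 neutrons.
Mass of separated nucleons = 78(1.007825) + 117(1.0087) = 78.610350 + 118.0179 = 196.628250 amu
The mass defect is 196.628250 − 194.96479 = 1.663460 amu.

1.663 amu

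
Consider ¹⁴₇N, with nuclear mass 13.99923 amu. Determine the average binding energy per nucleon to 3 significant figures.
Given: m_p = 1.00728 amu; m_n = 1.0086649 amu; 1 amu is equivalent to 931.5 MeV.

7.48 MeV/nucleon

Z = 7, so N = A − Z = 14 − 7 = 7.
Σm = 7·m_p + 7·m_n = 7.05096 + 7.0606543 = 14.1116143 amu
Δm = 14.1116143 − 13.99923 = 0.1123843 amu
E_B = 0.1123843 × 931.5 = 104.686 MeV
Per nucleon: 104.686 / 14 = 7.478 MeV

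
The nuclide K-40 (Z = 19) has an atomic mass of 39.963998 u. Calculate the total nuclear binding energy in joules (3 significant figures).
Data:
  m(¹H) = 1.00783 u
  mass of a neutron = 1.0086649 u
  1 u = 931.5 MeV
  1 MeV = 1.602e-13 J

5.47e-11 J

With 19 protons and 21 neutrons (A = 40):
Total constituent mass: 19 × 1.00783 + 21 × 1.0086649 = 40.3307329 u
Mass defect Δm = 40.3307329 − 39.963998 = 0.3667349 u
E_B = 0.3667349 × 931.5 = 341.614 MeV
In joules: 341.614 MeV × 1.602e-13 J/MeV = 5.4727e-11 J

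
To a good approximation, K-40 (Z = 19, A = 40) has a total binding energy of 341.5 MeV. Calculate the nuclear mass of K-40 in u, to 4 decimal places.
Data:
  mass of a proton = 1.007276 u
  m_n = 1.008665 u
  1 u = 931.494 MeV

39.9536 u

Mass defect = 341.5 MeV / (931.494 MeV/u) = 0.366615 u
Constituent mass = 19(1.007276) + 21(1.008665) = 40.320209 u
Nuclear mass = 40.320209 − 0.366615 = 39.953594 u ≈ 39.9536 u (to 4 decimal places)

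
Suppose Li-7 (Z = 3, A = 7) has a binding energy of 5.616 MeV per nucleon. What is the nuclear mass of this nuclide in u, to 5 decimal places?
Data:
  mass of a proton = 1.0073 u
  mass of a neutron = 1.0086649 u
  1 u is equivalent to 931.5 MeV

Total binding energy = 7 × 5.616 = 39.312 MeV
Mass defect = 39.312 MeV / (931.5 MeV/u) = 0.0422029 u
Constituent mass = 3(1.0073) + 4(1.0086649) = 7.0565596 u
Nuclear mass = 7.0565596 − 0.0422029 = 7.0143567 u ≈ 7.01436 u (to 5 decimal places)

7.01436 u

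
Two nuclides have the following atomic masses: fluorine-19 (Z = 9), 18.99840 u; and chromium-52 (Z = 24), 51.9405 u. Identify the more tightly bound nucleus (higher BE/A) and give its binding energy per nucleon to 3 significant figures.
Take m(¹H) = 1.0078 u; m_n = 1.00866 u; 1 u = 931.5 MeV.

chromium-52; 8.76 MeV/nucleon

fluorine-19: Σm = 9(1.0078) + 10(1.00866) = 19.15680 u; Δm = 0.15840 u; E_B = 147.55 MeV; E_B/A = 7.766 MeV
chromium-52: Σm = 24(1.0078) + 28(1.00866) = 52.42968 u; Δm = 0.48918 u; E_B = 455.67 MeV; E_B/A = 8.763 MeV
chromium-52 has the higher binding energy per nucleon, so it is the more tightly bound nucleus.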